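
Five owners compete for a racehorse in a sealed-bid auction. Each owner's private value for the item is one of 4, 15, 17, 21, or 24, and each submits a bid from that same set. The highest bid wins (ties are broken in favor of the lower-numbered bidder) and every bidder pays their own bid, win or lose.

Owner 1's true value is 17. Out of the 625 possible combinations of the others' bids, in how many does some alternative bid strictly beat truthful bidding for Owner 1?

560

Others bid (4, 4, 4, 4): truth gives 0; bid 4 gives 13 > 0. Violating.
Others bid (4, 4, 4, 15): truth gives 0; bid 15 gives 2 > 0. Violating.
Others bid (4, 4, 4, 21): truth gives -17; bid 4 gives -4 > -17. Violating.
Others bid (4, 4, 4, 24): truth gives -17; bid 4 gives -4 > -17. Violating.
Others bid (4, 4, 4, 17): truth gives 0; no alternative beats it.
Others bid (4, 4, 15, 17): truth gives 0; no alternative beats it.
(Checking all 625 profiles: 560 have a profitable deviation, 65 do not.)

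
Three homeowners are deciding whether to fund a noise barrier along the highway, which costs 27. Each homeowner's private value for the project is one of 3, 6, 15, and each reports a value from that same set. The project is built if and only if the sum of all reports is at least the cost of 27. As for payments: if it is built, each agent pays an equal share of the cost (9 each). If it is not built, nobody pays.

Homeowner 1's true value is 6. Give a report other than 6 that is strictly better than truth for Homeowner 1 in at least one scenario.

3

Suppose Homeowner 2 reports 6 and Homeowner 3 reports 15.
Report 6: project built, pays 9, utility 6 - 9 = -3.
Report 3: project not built, utility 0.
So reporting 3 beats truth here (0 > -3).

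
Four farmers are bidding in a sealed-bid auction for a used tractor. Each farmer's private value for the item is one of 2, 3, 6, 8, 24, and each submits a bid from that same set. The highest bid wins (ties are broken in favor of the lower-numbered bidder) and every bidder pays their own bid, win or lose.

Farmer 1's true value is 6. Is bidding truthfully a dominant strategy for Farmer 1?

No

Consider the case where Farmer 2 bids 2, Farmer 3 bids 2 and Farmer 4 bids 2.
Truthful bid 6: wins, pays 6, utility 6 - 6 = 0.
Bid 2 instead: wins, pays 2, utility 6 - 2 = 4.
Since 4 > 0, bidding 2 is strictly better here, so truthful bidding is not dominant.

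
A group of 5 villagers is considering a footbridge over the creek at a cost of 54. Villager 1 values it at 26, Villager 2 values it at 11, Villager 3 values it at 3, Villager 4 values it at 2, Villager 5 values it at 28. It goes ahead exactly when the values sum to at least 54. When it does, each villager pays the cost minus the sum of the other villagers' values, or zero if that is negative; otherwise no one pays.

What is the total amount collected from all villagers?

Total value 70 ≥ cost 54, so it is built.
Villager 1: others sum to 44; max(0, 54 - 44) = 10.
Villager 2: others sum to 59; max(0, 54 - 59) = 0.
Villager 3: others sum to 67; max(0, 54 - 67) = 0.
Villager 4: others sum to 68; max(0, 54 - 68) = 0.
Villager 5: others sum to 42; max(0, 54 - 42) = 12.
Total collected = 10 + 0 + 0 + 0 + 12 = 22.

22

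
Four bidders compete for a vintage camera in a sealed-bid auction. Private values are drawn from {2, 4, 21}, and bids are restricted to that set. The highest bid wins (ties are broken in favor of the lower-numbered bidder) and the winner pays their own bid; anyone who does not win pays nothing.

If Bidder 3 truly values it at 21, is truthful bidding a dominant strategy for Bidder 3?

No

Consider the case where Bidder 1 bids 2, Bidder 2 bids 2 and Bidder 4 bids 2.
Truthful bid 21: wins, pays 21, utility 21 - 21 = 0.
Bid 4 instead: wins, pays 4, utility 21 - 4 = 17.
Since 17 > 0, bidding 4 is strictly better here, so truthful bidding is not dominant.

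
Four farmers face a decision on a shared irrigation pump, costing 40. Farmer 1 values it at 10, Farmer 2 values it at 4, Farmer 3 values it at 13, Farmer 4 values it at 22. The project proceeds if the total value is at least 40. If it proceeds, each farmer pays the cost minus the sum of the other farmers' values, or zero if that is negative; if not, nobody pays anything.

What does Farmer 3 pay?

4

Total value 49 ≥ cost 40, so the project is built.
The other farmers' values sum to 36.
Cost minus that sum is 40 - 36 = 4.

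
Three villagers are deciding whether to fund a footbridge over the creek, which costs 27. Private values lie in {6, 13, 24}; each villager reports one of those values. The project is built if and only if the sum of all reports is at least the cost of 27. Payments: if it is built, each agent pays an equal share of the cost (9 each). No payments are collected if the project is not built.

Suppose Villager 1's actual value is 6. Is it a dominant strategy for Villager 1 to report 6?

Yes

Check each profile of the others' reports and compare truth against every alternative report.
Others report (6, 13): truth gives 0, best alternative gives -3.
Others report (13, 6): truth gives 0, best alternative gives -3.
Others report (6, 24): truth gives -3, best alternative gives -3.
Others report (13, 13): truth gives -3, best alternative gives -3.
Others report (13, 24): truth gives -3, best alternative gives -3.
Others report (24, 6): truth gives -3, best alternative gives -3.
(Remaining 3 profiles checked similarly; truth is weakly best in each.)
In every case the truthful report is at least as good as any alternative, so it is a dominant strategy.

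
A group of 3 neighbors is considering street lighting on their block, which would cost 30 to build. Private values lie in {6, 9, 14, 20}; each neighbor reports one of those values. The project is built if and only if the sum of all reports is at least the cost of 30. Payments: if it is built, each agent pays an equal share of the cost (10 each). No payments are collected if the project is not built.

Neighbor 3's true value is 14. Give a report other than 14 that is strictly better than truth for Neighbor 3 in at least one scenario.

20

Suppose Neighbor 1 reports 6 and Neighbor 2 reports 6.
Report 14: project not built, utility 0.
Report 20: project built, pays 10, utility 14 - 10 = 4.
So reporting 20 beats truth here (4 > 0).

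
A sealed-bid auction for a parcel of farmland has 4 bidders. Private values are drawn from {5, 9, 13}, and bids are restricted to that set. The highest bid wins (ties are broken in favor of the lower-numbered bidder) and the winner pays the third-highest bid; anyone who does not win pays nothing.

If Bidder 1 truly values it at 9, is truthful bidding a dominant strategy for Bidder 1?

No

Consider the case where Bidder 2 bids 5, Bidder 3 bids 5 and Bidder 4 bids 13.
Truthful bid 9: loses, pays 0, utility 0.
Bid 13 instead: wins, pays 5, utility 9 - 5 = 4.
Since 4 > 0, bidding 13 is strictly better here, so truthful bidding is not dominant.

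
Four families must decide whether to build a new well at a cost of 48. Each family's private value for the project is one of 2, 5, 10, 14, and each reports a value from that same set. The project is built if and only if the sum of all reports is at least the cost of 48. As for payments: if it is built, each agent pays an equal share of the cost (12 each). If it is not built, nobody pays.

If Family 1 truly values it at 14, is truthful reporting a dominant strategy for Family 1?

Check each profile of the others' reports and compare truth against every alternative report.
Others report (10, 10, 14): truth gives 2, best alternative gives 0.
Others report (10, 14, 10): truth gives 2, best alternative gives 0.
Others report (14, 10, 10): truth gives 2, best alternative gives 0.
Others report (10, 14, 14): truth gives 2, best alternative gives 2.
Others report (14, 10, 14): truth gives 2, best alternative gives 2.
Others report (14, 14, 10): truth gives 2, best alternative gives 2.
(Remaining 58 profiles checked similarly; truth is weakly best in each.)
In every case the truthful report is at least as good as any alternative, so it is a dominant strategy.

Yes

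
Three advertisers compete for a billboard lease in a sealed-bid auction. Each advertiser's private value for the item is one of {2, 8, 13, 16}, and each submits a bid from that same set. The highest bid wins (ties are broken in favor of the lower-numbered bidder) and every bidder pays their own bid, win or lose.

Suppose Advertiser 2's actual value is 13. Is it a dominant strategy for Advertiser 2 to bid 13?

No

Consider the case where Advertiser 1 bids 2 and Advertiser 3 bids 2.
Truthful bid 13: wins, pays 13, utility 13 - 13 = 0.
Bid 8 instead: wins, pays 8, utility 13 - 8 = 5.
Since 5 > 0, bidding 8 is strictly better here, so truthful bidding is not dominant.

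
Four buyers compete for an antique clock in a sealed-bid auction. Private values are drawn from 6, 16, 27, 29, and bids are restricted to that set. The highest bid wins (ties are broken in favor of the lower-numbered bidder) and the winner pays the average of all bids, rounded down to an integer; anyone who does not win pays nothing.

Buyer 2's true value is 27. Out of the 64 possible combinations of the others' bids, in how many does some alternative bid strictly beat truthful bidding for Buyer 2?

30

Others bid (6, 6, 6): truth gives 16; bid 16 gives 19 > 16. Violating.
Others bid (6, 6, 16): truth gives 14; bid 16 gives 16 > 14. Violating.
Others bid (6, 6, 29): truth gives 0; bid 29 gives 10 > 0. Violating.
Others bid (6, 16, 6): truth gives 14; bid 16 gives 16 > 14. Violating.
Others bid (6, 6, 27): truth gives 11; no alternative beats it.
Others bid (6, 16, 27): truth gives 8; no alternative beats it.
(Checking all 64 profiles: 30 have a profitable deviation, 34 do not.)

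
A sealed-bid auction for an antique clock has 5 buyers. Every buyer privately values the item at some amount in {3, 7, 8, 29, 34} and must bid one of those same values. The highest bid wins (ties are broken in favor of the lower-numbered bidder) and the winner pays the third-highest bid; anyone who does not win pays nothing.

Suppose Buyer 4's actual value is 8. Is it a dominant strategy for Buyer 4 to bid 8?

No

Consider the case where Buyer 1 bids 3, Buyer 2 bids 3, Buyer 3 bids 3 and Buyer 5 bids 29.
Truthful bid 8: loses, pays 0, utility 0.
Bid 29 instead: wins, pays 3, utility 8 - 3 = 5.
Since 5 > 0, bidding 29 is strictly better here, so truthful bidding is not dominant.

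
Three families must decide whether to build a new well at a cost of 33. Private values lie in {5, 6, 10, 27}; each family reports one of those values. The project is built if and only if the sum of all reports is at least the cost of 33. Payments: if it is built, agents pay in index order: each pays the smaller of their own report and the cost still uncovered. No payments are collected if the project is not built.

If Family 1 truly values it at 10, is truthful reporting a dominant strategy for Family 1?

No

Consider the case where Family 2 reports 5 and Family 3 reports 27.
Truthful report 10: project built, pays 10, utility 10 - 10 = 0.
Report 5 instead: project built, pays 5, utility 10 - 5 = 5.
Since 5 > 0, reporting 5 is strictly better here, so truthful reporting is not dominant.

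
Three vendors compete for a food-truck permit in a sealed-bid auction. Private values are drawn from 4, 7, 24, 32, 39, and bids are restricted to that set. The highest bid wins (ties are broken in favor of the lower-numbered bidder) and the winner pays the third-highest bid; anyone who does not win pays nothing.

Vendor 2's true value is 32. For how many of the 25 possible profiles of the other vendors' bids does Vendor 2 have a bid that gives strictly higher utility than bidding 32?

Others bid (4, 39): truth gives 0; bid 39 gives 28 > 0. Violating.
Others bid (7, 39): truth gives 0; bid 39 gives 25 > 0. Violating.
Others bid (24, 39): truth gives 0; bid 39 gives 8 > 0. Violating.
Others bid (32, 4): truth gives 0; bid 39 gives 28 > 0. Violating.
Others bid (4, 4): truth gives 28; no alternative beats it.
Others bid (4, 7): truth gives 28; no alternative beats it.
(Checking all 25 profiles: 6 have a profitable deviation, 19 do not.)

6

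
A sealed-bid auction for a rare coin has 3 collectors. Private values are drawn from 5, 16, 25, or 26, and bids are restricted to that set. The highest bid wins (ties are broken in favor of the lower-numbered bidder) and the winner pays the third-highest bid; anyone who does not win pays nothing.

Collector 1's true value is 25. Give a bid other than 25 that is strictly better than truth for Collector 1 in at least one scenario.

26

Suppose Collector 2 bids 5 and Collector 3 bids 26.
Bid 25: loses, pays 0, utility 0.
Bid 26: wins, pays 5, utility 25 - 5 = 20.
So bidding 26 beats truth here (20 > 0).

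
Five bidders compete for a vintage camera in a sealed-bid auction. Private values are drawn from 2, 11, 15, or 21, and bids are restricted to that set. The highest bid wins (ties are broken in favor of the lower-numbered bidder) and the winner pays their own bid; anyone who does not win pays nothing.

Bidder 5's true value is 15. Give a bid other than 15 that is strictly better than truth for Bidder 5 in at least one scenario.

11

Suppose Bidder 1 bids 2, Bidder 2 bids 2, Bidder 3 bids 2 and Bidder 4 bids 2.
Bid 15: wins, pays 15, utility 15 - 15 = 0.
Bid 11: wins, pays 11, utility 15 - 11 = 4.
So bidding 11 beats truth here (4 > 0).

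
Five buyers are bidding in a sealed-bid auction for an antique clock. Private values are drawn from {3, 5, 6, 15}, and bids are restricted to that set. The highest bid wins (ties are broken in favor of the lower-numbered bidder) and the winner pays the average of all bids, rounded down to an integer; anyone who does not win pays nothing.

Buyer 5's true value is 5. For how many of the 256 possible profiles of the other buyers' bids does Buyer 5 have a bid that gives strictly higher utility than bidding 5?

14

Others bid (3, 3, 3, 5): truth gives 0; bid 6 gives 1 > 0. Violating.
Others bid (3, 3, 5, 3): truth gives 0; bid 6 gives 1 > 0. Violating.
Others bid (3, 3, 5, 5): truth gives 0; bid 6 gives 1 > 0. Violating.
Others bid (3, 5, 3, 3): truth gives 0; bid 6 gives 1 > 0. Violating.
Others bid (3, 3, 3, 3): truth gives 2; no alternative beats it.
Others bid (3, 3, 3, 6): truth gives 0; no alternative beats it.
(Checking all 256 profiles: 14 have a profitable deviation, 242 do not.)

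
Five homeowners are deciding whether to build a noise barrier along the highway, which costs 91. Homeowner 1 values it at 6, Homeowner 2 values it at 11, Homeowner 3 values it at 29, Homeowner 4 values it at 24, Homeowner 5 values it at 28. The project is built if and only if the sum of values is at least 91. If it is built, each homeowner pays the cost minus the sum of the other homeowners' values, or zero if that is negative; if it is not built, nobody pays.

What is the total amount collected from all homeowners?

Total value 98 ≥ cost 91, so it is built.
Homeowner 1: others sum to 92; max(0, 91 - 92) = 0.
Homeowner 2: others sum to 87; max(0, 91 - 87) = 4.
Homeowner 3: others sum to 69; max(0, 91 - 69) = 22.
Homeowner 4: others sum to 74; max(0, 91 - 74) = 17.
Homeowner 5: others sum to 70; max(0, 91 - 70) = 21.
Total collected = 0 + 4 + 22 + 17 + 21 = 64.

64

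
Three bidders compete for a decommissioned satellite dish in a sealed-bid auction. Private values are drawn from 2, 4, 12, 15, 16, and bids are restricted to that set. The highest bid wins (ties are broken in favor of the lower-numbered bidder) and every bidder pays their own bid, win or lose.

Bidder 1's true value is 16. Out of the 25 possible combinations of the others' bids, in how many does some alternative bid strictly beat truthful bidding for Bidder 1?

Others bid (2, 2): truth gives 0; bid 2 gives 14 > 0. Violating.
Others bid (2, 4): truth gives 0; bid 4 gives 12 > 0. Violating.
Others bid (2, 12): truth gives 0; bid 12 gives 4 > 0. Violating.
Others bid (2, 15): truth gives 0; bid 15 gives 1 > 0. Violating.
Others bid (2, 16): truth gives 0; no alternative beats it.
Others bid (4, 16): truth gives 0; no alternative beats it.
(Checking all 25 profiles: 16 have a profitable deviation, 9 do not.)

16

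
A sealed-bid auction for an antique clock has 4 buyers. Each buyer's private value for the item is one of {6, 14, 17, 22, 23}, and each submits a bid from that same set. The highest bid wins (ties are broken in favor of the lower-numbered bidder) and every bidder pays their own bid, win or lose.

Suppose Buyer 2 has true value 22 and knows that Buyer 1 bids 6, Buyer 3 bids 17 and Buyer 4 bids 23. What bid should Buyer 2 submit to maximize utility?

23

Bid 6: loses but pays 6, utility -6.
Bid 14: loses but pays 14, utility -14.
Bid 17: loses but pays 17, utility -17.
Bid 22: loses but pays 22, utility -22.
Bid 23: wins, pays 23, utility 22 - 23 = -1.
The best choice is 23 with utility -1.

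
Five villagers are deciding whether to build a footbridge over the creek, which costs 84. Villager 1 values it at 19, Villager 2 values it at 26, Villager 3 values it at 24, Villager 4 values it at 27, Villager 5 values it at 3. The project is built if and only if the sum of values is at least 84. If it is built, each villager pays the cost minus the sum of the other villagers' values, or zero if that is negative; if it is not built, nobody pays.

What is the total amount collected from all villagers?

Total value 99 ≥ cost 84, so it is built.
Villager 1: others sum to 80; max(0, 84 - 80) = 4.
Villager 2: others sum to 73; max(0, 84 - 73) = 11.
Villager 3: others sum to 75; max(0, 84 - 75) = 9.
Villager 4: others sum to 72; max(0, 84 - 72) = 12.
Villager 5: others sum to 96; max(0, 84 - 96) = 0.
Total collected = 4 + 11 + 9 + 12 + 0 = 36.

36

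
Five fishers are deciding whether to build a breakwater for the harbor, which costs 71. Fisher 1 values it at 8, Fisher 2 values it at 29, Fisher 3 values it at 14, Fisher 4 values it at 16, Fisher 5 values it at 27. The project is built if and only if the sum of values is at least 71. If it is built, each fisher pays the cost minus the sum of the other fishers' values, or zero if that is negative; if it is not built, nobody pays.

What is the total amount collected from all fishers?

10

Total value 94 ≥ cost 71, so it is built.
Fisher 1: others sum to 86; max(0, 71 - 86) = 0.
Fisher 2: others sum to 65; max(0, 71 - 65) = 6.
Fisher 3: others sum to 80; max(0, 71 - 80) = 0.
Fisher 4: others sum to 78; max(0, 71 - 78) = 0.
Fisher 5: others sum to 67; max(0, 71 - 67) = 4.
Total collected = 0 + 6 + 0 + 0 + 4 = 10.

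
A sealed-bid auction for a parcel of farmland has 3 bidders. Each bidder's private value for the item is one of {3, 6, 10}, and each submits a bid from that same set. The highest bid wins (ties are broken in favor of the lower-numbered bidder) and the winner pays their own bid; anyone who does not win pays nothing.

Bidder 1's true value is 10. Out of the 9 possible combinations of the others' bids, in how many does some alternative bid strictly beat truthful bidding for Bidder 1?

4

Others bid (3, 3): truth gives 0; bid 3 gives 7 > 0. Violating.
Others bid (3, 6): truth gives 0; bid 6 gives 4 > 0. Violating.
Others bid (6, 3): truth gives 0; bid 6 gives 4 > 0. Violating.
Others bid (6, 6): truth gives 0; bid 6 gives 4 > 0. Violating.
Others bid (3, 10): truth gives 0; no alternative beats it.
Others bid (6, 10): truth gives 0; no alternative beats it.
(Checking all 9 profiles: 4 have a profitable deviation, 5 do not.)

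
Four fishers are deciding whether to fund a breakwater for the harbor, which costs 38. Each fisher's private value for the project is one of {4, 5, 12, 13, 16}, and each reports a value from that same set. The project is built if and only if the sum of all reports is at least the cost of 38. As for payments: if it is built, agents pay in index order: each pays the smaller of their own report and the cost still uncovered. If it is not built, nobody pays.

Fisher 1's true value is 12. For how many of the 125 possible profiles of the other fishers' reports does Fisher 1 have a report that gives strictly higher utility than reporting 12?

Others report (4, 13, 16): truth gives 0; report 5 gives 7 > 0. Violating.
Others report (4, 16, 13): truth gives 0; report 5 gives 7 > 0. Violating.
Others report (4, 16, 16): truth gives 0; report 4 gives 8 > 0. Violating.
Others report (5, 12, 16): truth gives 0; report 5 gives 7 > 0. Violating.
Others report (4, 4, 4): truth gives 0; no alternative beats it.
Others report (4, 4, 5): truth gives 0; no alternative beats it.
(Checking all 125 profiles: 51 have a profitable deviation, 74 do not.)

51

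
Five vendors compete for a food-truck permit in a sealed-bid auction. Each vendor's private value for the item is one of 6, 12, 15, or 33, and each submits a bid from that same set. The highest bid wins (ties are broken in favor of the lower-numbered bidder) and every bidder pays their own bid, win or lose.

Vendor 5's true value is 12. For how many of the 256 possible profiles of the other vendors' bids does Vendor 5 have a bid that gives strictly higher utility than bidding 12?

255

Others bid (6, 6, 6, 12): truth gives -12; bid 15 gives -3 > -12. Violating.
Others bid (6, 6, 6, 15): truth gives -12; bid 6 gives -6 > -12. Violating.
Others bid (6, 6, 6, 33): truth gives -12; bid 6 gives -6 > -12. Violating.
Others bid (6, 6, 12, 6): truth gives -12; bid 15 gives -3 > -12. Violating.
Others bid (6, 6, 6, 6): truth gives 0; no alternative beats it.
(Checking all 256 profiles: 255 have a profitable deviation, 1 does not.)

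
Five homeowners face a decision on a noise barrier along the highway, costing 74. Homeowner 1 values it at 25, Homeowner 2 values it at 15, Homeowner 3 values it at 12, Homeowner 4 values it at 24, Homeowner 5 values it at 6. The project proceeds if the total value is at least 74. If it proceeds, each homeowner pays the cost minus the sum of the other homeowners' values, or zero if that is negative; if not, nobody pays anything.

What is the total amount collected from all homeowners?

44

Total value 82 ≥ cost 74, so it is built.
Homeowner 1: others sum to 57; max(0, 74 - 57) = 17.
Homeowner 2: others sum to 67; max(0, 74 - 67) = 7.
Homeowner 3: others sum to 70; max(0, 74 - 70) = 4.
Homeowner 4: others sum to 58; max(0, 74 - 58) = 16.
Homeowner 5: others sum to 76; max(0, 74 - 76) = 0.
Total collected = 17 + 7 + 4 + 16 + 0 = 44.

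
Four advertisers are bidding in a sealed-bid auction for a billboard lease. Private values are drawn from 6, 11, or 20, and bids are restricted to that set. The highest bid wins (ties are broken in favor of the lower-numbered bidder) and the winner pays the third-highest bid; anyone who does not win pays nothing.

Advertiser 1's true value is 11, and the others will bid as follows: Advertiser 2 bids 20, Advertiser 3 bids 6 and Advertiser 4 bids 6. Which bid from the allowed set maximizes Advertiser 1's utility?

Bid 6: loses, pays 0, utility 0.
Bid 11: loses, pays 0, utility 0.
Bid 20: wins, pays 6, utility 11 - 6 = 5.
The best choice is 20 with utility 5.

20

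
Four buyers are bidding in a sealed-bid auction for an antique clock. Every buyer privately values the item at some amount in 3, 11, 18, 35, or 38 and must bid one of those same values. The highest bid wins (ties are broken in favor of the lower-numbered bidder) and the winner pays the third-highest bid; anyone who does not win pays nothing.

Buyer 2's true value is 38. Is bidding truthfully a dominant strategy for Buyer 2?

Yes

Check each profile of the others' bids and compare truth against every alternative bid.
Others bid (3, 3, 38): truth gives 35, best alternative gives 0.
Others bid (3, 38, 3): truth gives 35, best alternative gives 0.
Others bid (35, 3, 3): truth gives 35, best alternative gives 0.
Others bid (3, 11, 38): truth gives 27, best alternative gives 0.
Others bid (3, 38, 11): truth gives 27, best alternative gives 0.
Others bid (11, 3, 38): truth gives 27, best alternative gives 0.
(Remaining 119 profiles checked similarly; truth is weakly best in each.)
In every case the truthful bid is at least as good as any alternative, so it is a dominant strategy.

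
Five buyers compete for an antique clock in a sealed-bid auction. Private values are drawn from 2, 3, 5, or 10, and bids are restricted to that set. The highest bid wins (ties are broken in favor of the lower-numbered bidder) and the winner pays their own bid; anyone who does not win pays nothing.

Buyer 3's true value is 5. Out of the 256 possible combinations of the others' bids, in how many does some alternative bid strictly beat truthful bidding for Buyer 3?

Others bid (2, 2, 2, 2): truth gives 0; bid 3 gives 2 > 0. Violating.
Others bid (2, 2, 2, 3): truth gives 0; bid 3 gives 2 > 0. Violating.
Others bid (2, 2, 3, 2): truth gives 0; bid 3 gives 2 > 0. Violating.
Others bid (2, 2, 3, 3): truth gives 0; bid 3 gives 2 > 0. Violating.
Others bid (2, 2, 2, 5): truth gives 0; no alternative beats it.
Others bid (2, 2, 2, 10): truth gives 0; no alternative beats it.
(Checking all 256 profiles: 4 have a profitable deviation, 252 do not.)

4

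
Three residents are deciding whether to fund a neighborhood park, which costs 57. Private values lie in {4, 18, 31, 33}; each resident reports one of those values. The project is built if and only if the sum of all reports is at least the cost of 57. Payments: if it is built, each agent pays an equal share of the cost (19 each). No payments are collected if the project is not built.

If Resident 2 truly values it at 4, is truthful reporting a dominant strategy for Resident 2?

Yes

Check each profile of the others' reports and compare truth against every alternative report.
Others report (18, 31): truth gives 0, best alternative gives -15.
Others report (18, 33): truth gives 0, best alternative gives -15.
Others report (31, 18): truth gives 0, best alternative gives -15.
Others report (33, 18): truth gives 0, best alternative gives -15.
Others report (31, 31): truth gives -15, best alternative gives -15.
Others report (31, 33): truth gives -15, best alternative gives -15.
(Remaining 10 profiles checked similarly; truth is weakly best in each.)
In every case the truthful report is at least as good as any alternative, so it is a dominant strategy.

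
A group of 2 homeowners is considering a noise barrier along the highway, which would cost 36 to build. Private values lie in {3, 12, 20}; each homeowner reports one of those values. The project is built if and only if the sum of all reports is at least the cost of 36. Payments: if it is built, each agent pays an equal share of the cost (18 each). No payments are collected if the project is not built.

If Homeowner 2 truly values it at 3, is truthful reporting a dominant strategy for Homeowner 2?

Yes

Check each profile of the others' reports and compare truth against every alternative report.
Others report (3): truth gives 0, best alternative gives 0.
Others report (12): truth gives 0, best alternative gives 0.
Others report (20): truth gives 0, best alternative gives 0.
In every case the truthful report is at least as good as any alternative, so it is a dominant strategy.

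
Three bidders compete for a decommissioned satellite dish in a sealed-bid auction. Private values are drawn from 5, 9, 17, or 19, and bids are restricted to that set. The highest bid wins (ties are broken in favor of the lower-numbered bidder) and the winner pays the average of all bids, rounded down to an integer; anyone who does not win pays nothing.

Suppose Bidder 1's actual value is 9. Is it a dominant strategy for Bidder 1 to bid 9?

No

Consider the case where Bidder 2 bids 5 and Bidder 3 bids 5.
Truthful bid 9: wins, pays 6, utility 9 - 6 = 3.
Bid 5 instead: wins, pays 5, utility 9 - 5 = 4.
Since 4 > 3, bidding 5 is strictly better here, so truthful bidding is not dominant.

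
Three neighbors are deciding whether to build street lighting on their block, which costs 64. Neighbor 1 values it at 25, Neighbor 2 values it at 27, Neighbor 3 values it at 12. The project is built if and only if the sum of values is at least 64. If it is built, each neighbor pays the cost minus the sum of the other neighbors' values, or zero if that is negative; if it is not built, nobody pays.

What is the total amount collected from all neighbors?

64

Total value 64 ≥ cost 64, so it is built.
Neighbor 1: others sum to 39; max(0, 64 - 39) = 25.
Neighbor 2: others sum to 37; max(0, 64 - 37) = 27.
Neighbor 3: others sum to 52; max(0, 64 - 52) = 12.
Total collected = 25 + 27 + 12 = 64.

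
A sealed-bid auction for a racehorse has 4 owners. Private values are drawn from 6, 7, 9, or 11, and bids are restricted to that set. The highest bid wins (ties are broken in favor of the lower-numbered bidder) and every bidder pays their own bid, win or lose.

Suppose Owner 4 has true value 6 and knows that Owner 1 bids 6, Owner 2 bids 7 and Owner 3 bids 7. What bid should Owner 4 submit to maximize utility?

Bid 6: loses but pays 6, utility -6.
Bid 7: loses but pays 7, utility -7.
Bid 9: wins, pays 9, utility 6 - 9 = -3.
Bid 11: wins, pays 11, utility 6 - 11 = -5.
The best choice is 9 with utility -3.

9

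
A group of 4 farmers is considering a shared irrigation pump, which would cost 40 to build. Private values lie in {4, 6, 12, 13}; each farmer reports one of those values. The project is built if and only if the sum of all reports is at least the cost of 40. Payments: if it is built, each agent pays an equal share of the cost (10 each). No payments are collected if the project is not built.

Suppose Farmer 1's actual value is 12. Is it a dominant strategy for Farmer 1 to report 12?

Yes

Check each profile of the others' reports and compare truth against every alternative report.
Others report (4, 12, 12): truth gives 2, best alternative gives 2.
Others report (4, 12, 13): truth gives 2, best alternative gives 2.
Others report (4, 13, 12): truth gives 2, best alternative gives 2.
Others report (4, 13, 13): truth gives 2, best alternative gives 2.
Others report (6, 12, 12): truth gives 2, best alternative gives 2.
Others report (6, 12, 13): truth gives 2, best alternative gives 2.
(Remaining 58 profiles checked similarly; truth is weakly best in each.)
In every case the truthful report is at least as good as any alternative, so it is a dominant strategy.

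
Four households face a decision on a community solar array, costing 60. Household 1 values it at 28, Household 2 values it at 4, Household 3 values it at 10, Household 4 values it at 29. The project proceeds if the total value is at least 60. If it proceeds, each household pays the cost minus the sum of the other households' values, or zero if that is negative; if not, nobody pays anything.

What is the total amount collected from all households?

Total value 71 ≥ cost 60, so it is built.
Household 1: others sum to 43; max(0, 60 - 43) = 17.
Household 2: others sum to 67; max(0, 60 - 67) = 0.
Household 3: others sum to 61; max(0, 60 - 61) = 0.
Household 4: others sum to 42; max(0, 60 - 42) = 18.
Total collected = 17 + 0 + 0 + 18 = 35.

35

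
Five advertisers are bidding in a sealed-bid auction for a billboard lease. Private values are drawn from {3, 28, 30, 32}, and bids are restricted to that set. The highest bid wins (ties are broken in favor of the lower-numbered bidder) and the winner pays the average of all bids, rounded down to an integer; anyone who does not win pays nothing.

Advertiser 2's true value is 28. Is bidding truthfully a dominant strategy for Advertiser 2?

Consider the case where Advertiser 1 bids 3, Advertiser 3 bids 3, Advertiser 4 bids 3 and Advertiser 5 bids 30.
Truthful bid 28: loses, pays 0, utility 0.
Bid 30 instead: wins, pays 13, utility 28 - 13 = 15.
Since 15 > 0, bidding 30 is strictly better here, so truthful bidding is not dominant.

No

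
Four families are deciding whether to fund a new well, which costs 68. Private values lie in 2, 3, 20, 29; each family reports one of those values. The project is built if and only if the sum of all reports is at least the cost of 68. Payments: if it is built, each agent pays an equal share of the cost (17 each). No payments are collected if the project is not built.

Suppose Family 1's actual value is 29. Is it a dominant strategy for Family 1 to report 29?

Check each profile of the others' reports and compare truth against every alternative report.
Others report (2, 20, 20): truth gives 12, best alternative gives 0.
Others report (3, 20, 20): truth gives 12, best alternative gives 0.
Others report (20, 2, 20): truth gives 12, best alternative gives 0.
Others report (20, 3, 20): truth gives 12, best alternative gives 0.
Others report (20, 20, 2): truth gives 12, best alternative gives 0.
Others report (20, 20, 3): truth gives 12, best alternative gives 0.
(Remaining 58 profiles checked similarly; truth is weakly best in each.)
In every case the truthful report is at least as good as any alternative, so it is a dominant strategy.

Yes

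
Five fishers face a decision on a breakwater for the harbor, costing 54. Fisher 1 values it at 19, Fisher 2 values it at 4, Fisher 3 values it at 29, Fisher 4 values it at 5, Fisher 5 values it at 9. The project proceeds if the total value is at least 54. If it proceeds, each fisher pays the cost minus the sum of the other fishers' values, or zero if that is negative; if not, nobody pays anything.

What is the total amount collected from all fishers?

24

Total value 66 ≥ cost 54, so it is built.
Fisher 1: others sum to 47; max(0, 54 - 47) = 7.
Fisher 2: others sum to 62; max(0, 54 - 62) = 0.
Fisher 3: others sum to 37; max(0, 54 - 37) = 17.
Fisher 4: others sum to 61; max(0, 54 - 61) = 0.
Fisher 5: others sum to 57; max(0, 54 - 57) = 0.
Total collected = 7 + 0 + 17 + 0 + 0 = 24.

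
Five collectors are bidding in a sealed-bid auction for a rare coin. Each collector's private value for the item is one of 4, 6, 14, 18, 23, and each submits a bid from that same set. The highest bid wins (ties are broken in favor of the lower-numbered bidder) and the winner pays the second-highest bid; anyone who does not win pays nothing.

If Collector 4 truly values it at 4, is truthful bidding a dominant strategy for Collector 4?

Yes

Check each profile of the others' bids and compare truth against every alternative bid.
Others bid (4, 4, 4, 6): truth gives 0, best alternative gives -2.
Others bid (4, 4, 4, 4): truth gives 0, best alternative gives 0.
Others bid (4, 4, 4, 14): truth gives 0, best alternative gives 0.
Others bid (4, 4, 4, 18): truth gives 0, best alternative gives 0.
Others bid (4, 4, 4, 23): truth gives 0, best alternative gives 0.
Others bid (4, 4, 6, 4): truth gives 0, best alternative gives 0.
(Remaining 619 profiles checked similarly; truth is weakly best in each.)
In every case the truthful bid is at least as good as any alternative, so it is a dominant strategy.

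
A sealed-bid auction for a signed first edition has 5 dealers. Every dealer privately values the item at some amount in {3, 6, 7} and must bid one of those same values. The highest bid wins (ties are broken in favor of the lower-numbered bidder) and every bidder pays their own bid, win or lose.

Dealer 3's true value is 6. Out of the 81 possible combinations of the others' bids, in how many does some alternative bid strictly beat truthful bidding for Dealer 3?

77

Others bid (3, 3, 3, 7): truth gives -6; bid 7 gives -1 > -6. Violating.
Others bid (3, 3, 6, 7): truth gives -6; bid 7 gives -1 > -6. Violating.
Others bid (3, 3, 7, 3): truth gives -6; bid 7 gives -1 > -6. Violating.
Others bid (3, 3, 7, 6): truth gives -6; bid 7 gives -1 > -6. Violating.
Others bid (3, 3, 3, 3): truth gives 0; no alternative beats it.
Others bid (3, 3, 3, 6): truth gives 0; no alternative beats it.
(Checking all 81 profiles: 77 have a profitable deviation, 4 do not.)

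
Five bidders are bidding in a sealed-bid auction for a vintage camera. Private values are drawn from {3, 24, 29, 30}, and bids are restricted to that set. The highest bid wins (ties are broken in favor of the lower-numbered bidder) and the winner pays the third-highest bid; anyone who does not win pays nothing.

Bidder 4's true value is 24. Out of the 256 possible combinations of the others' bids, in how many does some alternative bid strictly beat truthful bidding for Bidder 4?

Others bid (3, 3, 3, 29): truth gives 0; bid 29 gives 21 > 0. Violating.
Others bid (3, 3, 3, 30): truth gives 0; bid 30 gives 21 > 0. Violating.
Others bid (3, 3, 24, 3): truth gives 0; bid 29 gives 21 > 0. Violating.
Others bid (3, 3, 29, 3): truth gives 0; bid 30 gives 21 > 0. Violating.
Others bid (3, 3, 3, 3): truth gives 21; no alternative beats it.
Others bid (3, 3, 3, 24): truth gives 21; no alternative beats it.
(Checking all 256 profiles: 8 have a profitable deviation, 248 do not.)

8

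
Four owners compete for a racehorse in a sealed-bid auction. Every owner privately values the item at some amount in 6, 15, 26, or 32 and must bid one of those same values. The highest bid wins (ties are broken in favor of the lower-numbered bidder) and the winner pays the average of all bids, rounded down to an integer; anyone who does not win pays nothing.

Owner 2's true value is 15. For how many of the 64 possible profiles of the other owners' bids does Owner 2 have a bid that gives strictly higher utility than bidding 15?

Others bid (15, 6, 6): truth gives 0; bid 26 gives 2 > 0. Violating.
Others bid (6, 6, 6): truth gives 7; no alternative beats it.
Others bid (6, 6, 15): truth gives 5; no alternative beats it.
(Checking all 64 profiles: 1 has a profitable deviation, 63 do not.)

1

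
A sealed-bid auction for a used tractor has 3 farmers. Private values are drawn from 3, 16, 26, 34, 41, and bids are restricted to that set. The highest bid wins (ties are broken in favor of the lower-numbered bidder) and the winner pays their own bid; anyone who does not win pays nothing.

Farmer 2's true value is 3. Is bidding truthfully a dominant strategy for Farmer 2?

Check each profile of the others' bids and compare truth against every alternative bid.
Others bid (3, 3): truth gives 0, best alternative gives -13.
Others bid (3, 16): truth gives 0, best alternative gives -13.
Others bid (3, 26): truth gives 0, best alternative gives 0.
Others bid (3, 34): truth gives 0, best alternative gives 0.
Others bid (3, 41): truth gives 0, best alternative gives 0.
Others bid (16, 3): truth gives 0, best alternative gives 0.
(Remaining 19 profiles checked similarly; truth is weakly best in each.)
In every case the truthful bid is at least as good as any alternative, so it is a dominant strategy.

Yes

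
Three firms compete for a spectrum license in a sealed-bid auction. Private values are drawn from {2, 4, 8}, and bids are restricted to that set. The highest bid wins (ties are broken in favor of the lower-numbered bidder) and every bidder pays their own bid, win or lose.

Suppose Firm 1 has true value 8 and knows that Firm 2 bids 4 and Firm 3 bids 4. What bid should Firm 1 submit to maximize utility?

4

Bid 2: loses but pays 2, utility -2.
Bid 4: wins, pays 4, utility 8 - 4 = 4.
Bid 8: wins, pays 8, utility 8 - 8 = 0.
The best choice is 4 with utility 4.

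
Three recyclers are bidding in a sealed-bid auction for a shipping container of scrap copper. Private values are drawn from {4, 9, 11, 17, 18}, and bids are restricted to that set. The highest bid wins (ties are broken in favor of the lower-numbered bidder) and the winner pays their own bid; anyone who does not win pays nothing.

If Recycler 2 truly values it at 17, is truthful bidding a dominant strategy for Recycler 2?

No

Consider the case where Recycler 1 bids 4 and Recycler 3 bids 4.
Truthful bid 17: wins, pays 17, utility 17 - 17 = 0.
Bid 9 instead: wins, pays 9, utility 17 - 9 = 8.
Since 8 > 0, bidding 9 is strictly better here, so truthful bidding is not dominant.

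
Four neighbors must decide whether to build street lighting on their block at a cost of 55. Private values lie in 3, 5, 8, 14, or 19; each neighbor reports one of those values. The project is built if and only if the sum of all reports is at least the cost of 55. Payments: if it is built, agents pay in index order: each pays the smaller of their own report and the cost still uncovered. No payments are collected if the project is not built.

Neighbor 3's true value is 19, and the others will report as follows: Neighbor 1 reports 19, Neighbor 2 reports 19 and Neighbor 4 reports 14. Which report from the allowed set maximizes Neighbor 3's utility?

3

Report 3: project built, pays 3, utility 19 - 3 = 16.
Report 5: project built, pays 5, utility 19 - 5 = 14.
Report 8: project built, pays 8, utility 19 - 8 = 11.
Report 14: project built, pays 14, utility 19 - 14 = 5.
Report 19: project built, pays 17, utility 19 - 17 = 2.
The best choice is 3 with utility 16.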